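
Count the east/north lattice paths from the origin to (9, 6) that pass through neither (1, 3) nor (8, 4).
Number of paths = 2956

Inclusion–exclusion. Total paths: C(15, 9) = 5005. Through P₁: C(4, 1)·C(11, 8) = 660. Through P₂: C(12, 8)·C(3, 1) = 1485. Since P₁ is strictly southwest of P₂, a monotone path through both must visit P₁ then P₂; paths through both = C(4, 1)·C(8, 7)·C(3, 1) = 96. Avoid both = 5005 − 660 − 1485 + 96 = 2956.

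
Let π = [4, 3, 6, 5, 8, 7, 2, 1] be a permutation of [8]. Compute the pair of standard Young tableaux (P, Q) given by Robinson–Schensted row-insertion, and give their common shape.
P = [1, 5, 7] / [2, 6, 8] / [3] / [4];  Q = [1, 3, 5] / [2, 4, 6] / [7] / [8];  common shape = (3, 3, 1, 1)

Row-insert the values π_1, π_2, … into P one at a time, bumping the leftmost entry strictly greater than the inserted value down to the next row. The recording tableau Q records, in position (i, j), the step at which that cell was added to P.
  Insert 4 (step 1): P = [4];  Q = [1]
  Insert 3 (step 2): P = [3] / [4];  Q = [1] / [2]
  Insert 6 (step 3): P = [3, 6] / [4];  Q = [1, 3] / [2]
  Insert 5 (step 4): P = [3, 5] / [4, 6];  Q = [1, 3] / [2, 4]
  Insert 8 (step 5): P = [3, 5, 8] / [4, 6];  Q = [1, 3, 5] / [2, 4]
  Insert 7 (step 6): P = [3, 5, 7] / [4, 6, 8];  Q = [1, 3, 5] / [2, 4, 6]
  Insert 2 (step 7): P = [2, 5, 7] / [3, 6, 8] / [4];  Q = [1, 3, 5] / [2, 4, 6] / [7]
  Insert 1 (step 8): P = [1, 5, 7] / [2, 6, 8] / [3] / [4];  Q = [1, 3, 5] / [2, 4, 6] / [7] / [8]
Final shape: (3, 3, 1, 1).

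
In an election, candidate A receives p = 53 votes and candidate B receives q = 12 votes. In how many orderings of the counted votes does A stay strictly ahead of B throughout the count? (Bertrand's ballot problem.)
Strict-lead orderings = 2540618921232

Total orderings of the 65 votes with 53 for A: C(65, 53) = 4027810484880. By the Bertrand ballot formula (Cycle Lemma / reflection principle), the number of orderings in which A is strictly ahead of B throughout is (p − q)/(p + q) · C(p + q, p) = (53 − 12)/(53 + 12) · 4027810484880 = 2540618921232.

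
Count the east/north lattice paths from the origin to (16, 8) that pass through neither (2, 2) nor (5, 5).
Number of paths = 454863

Inclusion–exclusion. Total paths: C(24, 16) = 735471. Through P₁: C(4, 2)·C(20, 14) = 232560. Through P₂: C(10, 5)·C(14, 11) = 91728. Since P₁ is strictly southwest of P₂, a monotone path through both must visit P₁ then P₂; paths through both = C(4, 2)·C(6, 3)·C(14, 11) = 43680. Avoid both = 735471 − 232560 − 91728 + 43680 = 454863.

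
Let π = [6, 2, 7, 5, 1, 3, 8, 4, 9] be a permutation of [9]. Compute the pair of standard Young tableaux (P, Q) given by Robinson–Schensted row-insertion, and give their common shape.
P = [1, 3, 4, 9] / [2, 5, 8] / [6, 7];  Q = [1, 3, 7, 9] / [2, 4, 8] / [5, 6];  common shape = (4, 3, 2)

Row-insert the values π_1, π_2, … into P one at a time, bumping the leftmost entry strictly greater than the inserted value down to the next row. The recording tableau Q records, in position (i, j), the step at which that cell was added to P.
  Insert 6 (step 1): P = [6];  Q = [1]
  Insert 2 (step 2): P = [2] / [6];  Q = [1] / [2]
  Insert 7 (step 3): P = [2, 7] / [6];  Q = [1, 3] / [2]
  Insert 5 (step 4): P = [2, 5] / [6, 7];  Q = [1, 3] / [2, 4]
  Insert 1 (step 5): P = [1, 5] / [2, 7] / [6];  Q = [1, 3] / [2, 4] / [5]
  Insert 3 (step 6): P = [1, 3] / [2, 5] / [6, 7];  Q = [1, 3] / [2, 4] / [5, 6]
  Insert 8 (step 7): P = [1, 3, 8] / [2, 5] / [6, 7];  Q = [1, 3, 7] / [2, 4] / [5, 6]
  Insert 4 (step 8): P = [1, 3, 4] / [2, 5, 8] / [6, 7];  Q = [1, 3, 7] / [2, 4, 8] / [5, 6]
  Insert 9 (step 9): P = [1, 3, 4, 9] / [2, 5, 8] / [6, 7];  Q = [1, 3, 7, 9] / [2, 4, 8] / [5, 6]
Final shape: (4, 3, 2).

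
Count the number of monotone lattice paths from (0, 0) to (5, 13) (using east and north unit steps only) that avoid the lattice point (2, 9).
Number of paths = 6643

Total paths from (0, 0) to (5, 13): C(18, 5) = 8568. Paths through (2, 9): (paths (0, 0) → (2, 9)) × (paths (2, 9) → (5, 13)) = C(11, 2) · C(7, 3) = 55 · 35 = 1925. Avoidance count = 8568 − 1925 = 6643.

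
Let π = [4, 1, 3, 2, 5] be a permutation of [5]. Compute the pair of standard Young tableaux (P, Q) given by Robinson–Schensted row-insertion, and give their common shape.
P = [1, 2, 5] / [3] / [4];  Q = [1, 3, 5] / [2] / [4];  common shape = (3, 1, 1)

Row-insert the values π_1, π_2, … into P one at a time, bumping the leftmost entry strictly greater than the inserted value down to the next row. The recording tableau Q records, in position (i, j), the step at which that cell was added to P.
  Insert 4 (step 1): P = [4];  Q = [1]
  Insert 1 (step 2): P = [1] / [4];  Q = [1] / [2]
  Insert 3 (step 3): P = [1, 3] / [4];  Q = [1, 3] / [2]
  Insert 2 (step 4): P = [1, 2] / [3] / [4];  Q = [1, 3] / [2] / [4]
  Insert 5 (step 5): P = [1, 2, 5] / [3] / [4];  Q = [1, 3, 5] / [2] / [4]
Final shape: (3, 1, 1).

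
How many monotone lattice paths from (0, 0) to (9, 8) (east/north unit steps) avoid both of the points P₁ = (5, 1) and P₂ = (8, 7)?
Number of paths = 10468

Inclusion–exclusion. Total paths: C(17, 9) = 24310. Through P₁: C(6, 5)·C(11, 4) = 1980. Through P₂: C(15, 8)·C(2, 1) = 12870. Since P₁ is strictly southwest of P₂, a monotone path through both must visit P₁ then P₂; paths through both = C(6, 5)·C(9, 3)·C(2, 1) = 1008. Avoid both = 24310 − 1980 − 12870 + 1008 = 10468.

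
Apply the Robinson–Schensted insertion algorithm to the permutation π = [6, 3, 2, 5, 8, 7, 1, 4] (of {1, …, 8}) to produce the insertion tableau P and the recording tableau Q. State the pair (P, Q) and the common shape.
P = [1, 4, 7] / [2, 5] / [3, 8] / [6];  Q = [1, 4, 5] / [2, 6] / [3, 8] / [7];  common shape = (3, 2, 2, 1)

Row-insert the values π_1, π_2, … into P one at a time, bumping the leftmost entry strictly greater than the inserted value down to the next row. The recording tableau Q records, in position (i, j), the step at which that cell was added to P.
  Insert 6 (step 1): P = [6];  Q = [1]
  Insert 3 (step 2): P = [3] / [6];  Q = [1] / [2]
  Insert 2 (step 3): P = [2] / [3] / [6];  Q = [1] / [2] / [3]
  Insert 5 (step 4): P = [2, 5] / [3] / [6];  Q = [1, 4] / [2] / [3]
  Insert 8 (step 5): P = [2, 5, 8] / [3] / [6];  Q = [1, 4, 5] / [2] / [3]
  Insert 7 (step 6): P = [2, 5, 7] / [3, 8] / [6];  Q = [1, 4, 5] / [2, 6] / [3]
  Insert 1 (step 7): P = [1, 5, 7] / [2, 8] / [3] / [6];  Q = [1, 4, 5] / [2, 6] / [3] / [7]
  Insert 4 (step 8): P = [1, 4, 7] / [2, 5] / [3, 8] / [6];  Q = [1, 4, 5] / [2, 6] / [3, 8] / [7]
Final shape: (3, 2, 2, 1).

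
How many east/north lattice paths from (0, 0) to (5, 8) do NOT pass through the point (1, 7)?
Number of paths = 1247

Total paths from (0, 0) to (5, 8): C(13, 5) = 1287. Paths through (1, 7): (paths (0, 0) → (1, 7)) × (paths (1, 7) → (5, 8)) = C(8, 1) · C(5, 4) = 8 · 5 = 40. Avoidance count = 1287 − 40 = 1247.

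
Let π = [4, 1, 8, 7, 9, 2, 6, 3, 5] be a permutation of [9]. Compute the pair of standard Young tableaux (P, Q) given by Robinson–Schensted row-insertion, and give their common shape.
P = [1, 2, 3, 5] / [4, 6, 9] / [7] / [8];  Q = [1, 3, 5, 9] / [2, 4, 7] / [6] / [8];  common shape = (4, 3, 1, 1)

Row-insert the values π_1, π_2, … into P one at a time, bumping the leftmost entry strictly greater than the inserted value down to the next row. The recording tableau Q records, in position (i, j), the step at which that cell was added to P.
  Insert 4 (step 1): P = [4];  Q = [1]
  Insert 1 (step 2): P = [1] / [4];  Q = [1] / [2]
  Insert 8 (step 3): P = [1, 8] / [4];  Q = [1, 3] / [2]
  Insert 7 (step 4): P = [1, 7] / [4, 8];  Q = [1, 3] / [2, 4]
  Insert 9 (step 5): P = [1, 7, 9] / [4, 8];  Q = [1, 3, 5] / [2, 4]
  Insert 2 (step 6): P = [1, 2, 9] / [4, 7] / [8];  Q = [1, 3, 5] / [2, 4] / [6]
  Insert 6 (step 7): P = [1, 2, 6] / [4, 7, 9] / [8];  Q = [1, 3, 5] / [2, 4, 7] / [6]
  Insert 3 (step 8): P = [1, 2, 3] / [4, 6, 9] / [7] / [8];  Q = [1, 3, 5] / [2, 4, 7] / [6] / [8]
  Insert 5 (step 9): P = [1, 2, 3, 5] / [4, 6, 9] / [7] / [8];  Q = [1, 3, 5, 9] / [2, 4, 7] / [6] / [8]
Final shape: (4, 3, 1, 1).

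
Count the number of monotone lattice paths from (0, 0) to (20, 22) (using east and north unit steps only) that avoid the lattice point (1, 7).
Number of paths = 498943867260

Total paths from (0, 0) to (20, 22): C(42, 20) = 513791607420. Paths through (1, 7): (paths (0, 0) → (1, 7)) × (paths (1, 7) → (20, 22)) = C(8, 1) · C(34, 19) = 8 · 1855967520 = 14847740160. Avoidance count = 513791607420 − 14847740160 = 498943867260.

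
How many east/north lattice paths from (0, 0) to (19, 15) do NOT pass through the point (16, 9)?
Number of paths = 1684357620

Total paths from (0, 0) to (19, 15): C(34, 19) = 1855967520. Paths through (16, 9): (paths (0, 0) → (16, 9)) × (paths (16, 9) → (19, 15)) = C(25, 16) · C(9, 3) = 2042975 · 84 = 171609900. Avoidance count = 1855967520 − 171609900 = 1684357620.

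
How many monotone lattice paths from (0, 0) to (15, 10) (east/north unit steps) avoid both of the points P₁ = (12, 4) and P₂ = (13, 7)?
Number of paths = 2413480

Inclusion–exclusion. Total paths: C(25, 15) = 3268760. Through P₁: C(16, 12)·C(9, 3) = 152880. Through P₂: C(20, 13)·C(5, 2) = 775200. Since P₁ is strictly southwest of P₂, a monotone path through both must visit P₁ then P₂; paths through both = C(16, 12)·C(4, 1)·C(5, 2) = 72800. Avoid both = 3268760 − 152880 − 775200 + 72800 = 2413480.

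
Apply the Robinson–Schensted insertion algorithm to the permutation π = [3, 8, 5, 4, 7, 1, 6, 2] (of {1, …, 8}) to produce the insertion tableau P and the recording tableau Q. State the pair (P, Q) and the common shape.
P = [1, 2, 6] / [3, 4] / [5, 7] / [8];  Q = [1, 2, 5] / [3, 7] / [4, 8] / [6];  common shape = (3, 2, 2, 1)

Row-insert the values π_1, π_2, … into P one at a time, bumping the leftmost entry strictly greater than the inserted value down to the next row. The recording tableau Q records, in position (i, j), the step at which that cell was added to P.
  Insert 3 (step 1): P = [3];  Q = [1]
  Insert 8 (step 2): P = [3, 8];  Q = [1, 2]
  Insert 5 (step 3): P = [3, 5] / [8];  Q = [1, 2] / [3]
  Insert 4 (step 4): P = [3, 4] / [5] / [8];  Q = [1, 2] / [3] / [4]
  Insert 7 (step 5): P = [3, 4, 7] / [5] / [8];  Q = [1, 2, 5] / [3] / [4]
  Insert 1 (step 6): P = [1, 4, 7] / [3] / [5] / [8];  Q = [1, 2, 5] / [3] / [4] / [6]
  Insert 6 (step 7): P = [1, 4, 6] / [3, 7] / [5] / [8];  Q = [1, 2, 5] / [3, 7] / [4] / [6]
  Insert 2 (step 8): P = [1, 2, 6] / [3, 4] / [5, 7] / [8];  Q = [1, 2, 5] / [3, 7] / [4, 8] / [6]
Final shape: (3, 2, 2, 1).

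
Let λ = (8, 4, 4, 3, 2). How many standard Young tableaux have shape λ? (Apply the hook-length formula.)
# SYT of shape (8, 4, 4, 3, 2) = 352716000

Hook-length formula: f^λ = n! / Π hook(c), product over all cells c of the Young diagram. For λ = (8, 4, 4, 3, 2), n = 21 boxes. Hook lengths by row (left-to-right, top-to-bottom): [12, 11, 9, 7, 4, 3, 2, 1]; [7, 6, 4, 2]; [6, 5, 3, 1]; [4, 3, 1]; [2, 1]. Product of hooks = 144850083840. So f^λ = 21! / 144850083840 = 51090942171709440000 / 144850083840 = 352716000.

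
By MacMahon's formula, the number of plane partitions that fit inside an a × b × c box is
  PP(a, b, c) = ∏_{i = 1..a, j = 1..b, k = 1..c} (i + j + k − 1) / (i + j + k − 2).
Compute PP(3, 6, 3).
PP(3, 6, 3) = 41580

Evaluate the triple product over i = 1..3, j = 1..6, k = 1..3. The factors are (2/1) · (3/2) · (4/3) · (3/2) · (4/3) · (5/4) · (4/3) · (5/4) · … (54 factors total). The numerators and denominators telescope so the product is an integer; carrying out the multiplication exactly gives PP(3, 6, 3) = 41580.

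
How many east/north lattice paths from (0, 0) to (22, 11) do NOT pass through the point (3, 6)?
Number of paths = 189966384

Total paths from (0, 0) to (22, 11): C(33, 22) = 193536720. Paths through (3, 6): (paths (0, 0) → (3, 6)) × (paths (3, 6) → (22, 11)) = C(9, 3) · C(24, 19) = 84 · 42504 = 3570336. Avoidance count = 193536720 − 3570336 = 189966384.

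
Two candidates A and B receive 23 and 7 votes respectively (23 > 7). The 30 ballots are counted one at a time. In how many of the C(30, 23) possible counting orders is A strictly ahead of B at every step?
Strict-lead orderings = 1085760

Total orderings of the 30 votes with 23 for A: C(30, 23) = 2035800. By the Bertrand ballot formula (Cycle Lemma / reflection principle), the number of orderings in which A is strictly ahead of B throughout is (p − q)/(p + q) · C(p + q, p) = (23 − 7)/(23 + 7) · 2035800 = 1085760.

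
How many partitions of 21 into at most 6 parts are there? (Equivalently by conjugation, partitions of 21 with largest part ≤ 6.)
p(21, parts ≤ 6) = 331

Use the recurrence p(n, m) = p(n, m−1) + p(n−m, m): either the largest part is < m (count p(n, m−1)) or the largest part is exactly m (remove one copy of m, count p(n−m, m)). With p(0, ·) = 1 this gives p(21, parts ≤ 6) = 331. (By conjugating Young diagrams, this also counts partitions of 21 into at most 6 parts.)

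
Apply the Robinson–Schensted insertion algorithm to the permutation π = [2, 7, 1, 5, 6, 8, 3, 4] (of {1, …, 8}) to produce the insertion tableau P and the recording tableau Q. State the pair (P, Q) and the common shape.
P = [1, 3, 4, 8] / [2, 5, 6] / [7];  Q = [1, 2, 5, 6] / [3, 4, 8] / [7];  common shape = (4, 3, 1)

Row-insert the values π_1, π_2, … into P one at a time, bumping the leftmost entry strictly greater than the inserted value down to the next row. The recording tableau Q records, in position (i, j), the step at which that cell was added to P.
  Insert 2 (step 1): P = [2];  Q = [1]
  Insert 7 (step 2): P = [2, 7];  Q = [1, 2]
  Insert 1 (step 3): P = [1, 7] / [2];  Q = [1, 2] / [3]
  Insert 5 (step 4): P = [1, 5] / [2, 7];  Q = [1, 2] / [3, 4]
  Insert 6 (step 5): P = [1, 5, 6] / [2, 7];  Q = [1, 2, 5] / [3, 4]
  Insert 8 (step 6): P = [1, 5, 6, 8] / [2, 7];  Q = [1, 2, 5, 6] / [3, 4]
  Insert 3 (step 7): P = [1, 3, 6, 8] / [2, 5] / [7];  Q = [1, 2, 5, 6] / [3, 4] / [7]
  Insert 4 (step 8): P = [1, 3, 4, 8] / [2, 5, 6] / [7];  Q = [1, 2, 5, 6] / [3, 4, 8] / [7]
Final shape: (4, 3, 1).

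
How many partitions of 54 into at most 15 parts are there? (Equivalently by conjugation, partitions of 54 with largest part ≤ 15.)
p(54, parts ≤ 15) = 247587

Use the recurrence p(n, m) = p(n, m−1) + p(n−m, m): either the largest part is < m (count p(n, m−1)) or the largest part is exactly m (remove one copy of m, count p(n−m, m)). With p(0, ·) = 1 this gives p(54, parts ≤ 15) = 247587. (By conjugating Young diagrams, this also counts partitions of 54 into at most 15 parts.)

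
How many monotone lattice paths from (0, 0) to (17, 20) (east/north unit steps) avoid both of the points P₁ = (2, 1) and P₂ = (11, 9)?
Number of paths = 9161374870

Inclusion–exclusion. Total paths: C(37, 17) = 15905368710. Through P₁: C(3, 2)·C(34, 15) = 5567902560. Through P₂: C(20, 11)·C(17, 6) = 2078672960. Since P₁ is strictly southwest of P₂, a monotone path through both must visit P₁ then P₂; paths through both = C(3, 2)·C(17, 9)·C(17, 6) = 902581680. Avoid both = 15905368710 − 5567902560 − 2078672960 + 902581680 = 9161374870.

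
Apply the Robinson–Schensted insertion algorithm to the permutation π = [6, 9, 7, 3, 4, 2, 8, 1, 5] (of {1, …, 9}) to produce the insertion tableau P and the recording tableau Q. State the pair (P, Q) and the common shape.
P = [1, 4, 5] / [2, 7, 8] / [3] / [6] / [9];  Q = [1, 2, 7] / [3, 5, 9] / [4] / [6] / [8];  common shape = (3, 3, 1, 1, 1)

Row-insert the values π_1, π_2, … into P one at a time, bumping the leftmost entry strictly greater than the inserted value down to the next row. The recording tableau Q records, in position (i, j), the step at which that cell was added to P.
  Insert 6 (step 1): P = [6];  Q = [1]
  Insert 9 (step 2): P = [6, 9];  Q = [1, 2]
  Insert 7 (step 3): P = [6, 7] / [9];  Q = [1, 2] / [3]
  Insert 3 (step 4): P = [3, 7] / [6] / [9];  Q = [1, 2] / [3] / [4]
  Insert 4 (step 5): P = [3, 4] / [6, 7] / [9];  Q = [1, 2] / [3, 5] / [4]
  Insert 2 (step 6): P = [2, 4] / [3, 7] / [6] / [9];  Q = [1, 2] / [3, 5] / [4] / [6]
  Insert 8 (step 7): P = [2, 4, 8] / [3, 7] / [6] / [9];  Q = [1, 2, 7] / [3, 5] / [4] / [6]
  Insert 1 (step 8): P = [1, 4, 8] / [2, 7] / [3] / [6] / [9];  Q = [1, 2, 7] / [3, 5] / [4] / [6] / [8]
  Insert 5 (step 9): P = [1, 4, 5] / [2, 7, 8] / [3] / [6] / [9];  Q = [1, 2, 7] / [3, 5, 9] / [4] / [6] / [8]
Final shape: (3, 3, 1, 1, 1).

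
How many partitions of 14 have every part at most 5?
p(14, parts ≤ 5) = 70

Partitions of 14 with all parts ≤ 5: 5+5+4, 5+5+3+1, 5+5+2+2, 5+5+2+1+1, 5+5+1+1+1+1, 5+4+4+1, 5+4+3+2, 5+4+3+1+1, 5+4+2+2+1, 5+4+2+1+1+1, 5+4+1+1+1+1+1, 5+3+3+3, 5+3+3+2+1, 5+3+3+1+1+1, 5+3+2+2+2, 5+3+2+2+1+1, 5+3+2+1+1+1+1, 5+3+1+1+1+1+1+1, 5+2+2+2+2+1, 5+2+2+2+1+1+1, 5+2+2+1+1+1+1+1, 5+2+1+1+1+1+1+1+1, 5+1+1+1+1+1+1+1+1+1, 4+4+4+2, 4+4+4+1+1, 4+4+3+3, 4+4+3+2+1, 4+4+3+1+1+1, 4+4+2+2+2, 4+4+2+2+1+1, … (70 total). Count = 70.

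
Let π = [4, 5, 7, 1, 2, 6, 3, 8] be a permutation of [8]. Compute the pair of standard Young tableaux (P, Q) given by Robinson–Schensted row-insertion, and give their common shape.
P = [1, 2, 3, 8] / [4, 5, 6] / [7];  Q = [1, 2, 3, 8] / [4, 5, 6] / [7];  common shape = (4, 3, 1)

Row-insert the values π_1, π_2, … into P one at a time, bumping the leftmost entry strictly greater than the inserted value down to the next row. The recording tableau Q records, in position (i, j), the step at which that cell was added to P.
  Insert 4 (step 1): P = [4];  Q = [1]
  Insert 5 (step 2): P = [4, 5];  Q = [1, 2]
  Insert 7 (step 3): P = [4, 5, 7];  Q = [1, 2, 3]
  Insert 1 (step 4): P = [1, 5, 7] / [4];  Q = [1, 2, 3] / [4]
  Insert 2 (step 5): P = [1, 2, 7] / [4, 5];  Q = [1, 2, 3] / [4, 5]
  Insert 6 (step 6): P = [1, 2, 6] / [4, 5, 7];  Q = [1, 2, 3] / [4, 5, 6]
  Insert 3 (step 7): P = [1, 2, 3] / [4, 5, 6] / [7];  Q = [1, 2, 3] / [4, 5, 6] / [7]
  Insert 8 (step 8): P = [1, 2, 3, 8] / [4, 5, 6] / [7];  Q = [1, 2, 3, 8] / [4, 5, 6] / [7]
Final shape: (4, 3, 1).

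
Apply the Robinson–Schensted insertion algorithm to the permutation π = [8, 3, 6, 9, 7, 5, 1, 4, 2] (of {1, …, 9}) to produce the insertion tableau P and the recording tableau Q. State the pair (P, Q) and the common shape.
P = [1, 2, 7] / [3, 4] / [5, 9] / [6] / [8];  Q = [1, 3, 4] / [2, 5] / [6, 8] / [7] / [9];  common shape = (3, 2, 2, 1, 1)

Row-insert the values π_1, π_2, … into P one at a time, bumping the leftmost entry strictly greater than the inserted value down to the next row. The recording tableau Q records, in position (i, j), the step at which that cell was added to P.
  Insert 8 (step 1): P = [8];  Q = [1]
  Insert 3 (step 2): P = [3] / [8];  Q = [1] / [2]
  Insert 6 (step 3): P = [3, 6] / [8];  Q = [1, 3] / [2]
  Insert 9 (step 4): P = [3, 6, 9] / [8];  Q = [1, 3, 4] / [2]
  Insert 7 (step 5): P = [3, 6, 7] / [8, 9];  Q = [1, 3, 4] / [2, 5]
  Insert 5 (step 6): P = [3, 5, 7] / [6, 9] / [8];  Q = [1, 3, 4] / [2, 5] / [6]
  Insert 1 (step 7): P = [1, 5, 7] / [3, 9] / [6] / [8];  Q = [1, 3, 4] / [2, 5] / [6] / [7]
  Insert 4 (step 8): P = [1, 4, 7] / [3, 5] / [6, 9] / [8];  Q = [1, 3, 4] / [2, 5] / [6, 8] / [7]
  Insert 2 (step 9): P = [1, 2, 7] / [3, 4] / [5, 9] / [6] / [8];  Q = [1, 3, 4] / [2, 5] / [6, 8] / [7] / [9]
Final shape: (3, 2, 2, 1, 1).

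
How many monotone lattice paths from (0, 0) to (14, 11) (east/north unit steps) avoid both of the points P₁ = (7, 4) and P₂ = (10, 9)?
Number of paths = 2216370

Inclusion–exclusion. Total paths: C(25, 14) = 4457400. Through P₁: C(11, 7)·C(14, 7) = 1132560. Through P₂: C(19, 10)·C(6, 4) = 1385670. Since P₁ is strictly southwest of P₂, a monotone path through both must visit P₁ then P₂; paths through both = C(11, 7)·C(8, 3)·C(6, 4) = 277200. Avoid both = 4457400 − 1132560 − 1385670 + 277200 = 2216370.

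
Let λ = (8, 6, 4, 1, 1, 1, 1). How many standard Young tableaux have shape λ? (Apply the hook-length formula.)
# SYT of shape (8, 6, 4, 1, 1, 1, 1) = 1309458150

Hook-length formula: f^λ = n! / Π hook(c), product over all cells c of the Young diagram. For λ = (8, 6, 4, 1, 1, 1, 1), n = 22 boxes. Hook lengths by row (left-to-right, top-to-bottom): [14, 9, 8, 7, 5, 4, 2, 1]; [11, 6, 5, 4, 2, 1]; [8, 3, 2, 1]; [4]; [3]; [2]; [1]. Product of hooks = 858370867200. So f^λ = 22! / 858370867200 = 1124000727777607680000 / 858370867200 = 1309458150.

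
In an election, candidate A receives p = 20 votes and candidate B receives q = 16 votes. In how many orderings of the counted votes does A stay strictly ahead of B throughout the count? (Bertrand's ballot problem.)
Strict-lead orderings = 811985790

Total orderings of the 36 votes with 20 for A: C(36, 20) = 7307872110. By the Bertrand ballot formula (Cycle Lemma / reflection principle), the number of orderings in which A is strictly ahead of B throughout is (p − q)/(p + q) · C(p + q, p) = (20 − 16)/(20 + 16) · 7307872110 = 811985790.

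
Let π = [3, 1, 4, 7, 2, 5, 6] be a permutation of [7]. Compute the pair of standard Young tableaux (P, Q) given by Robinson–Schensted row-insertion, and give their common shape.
P = [1, 2, 5, 6] / [3, 4, 7];  Q = [1, 3, 4, 7] / [2, 5, 6];  common shape = (4, 3)

Row-insert the values π_1, π_2, … into P one at a time, bumping the leftmost entry strictly greater than the inserted value down to the next row. The recording tableau Q records, in position (i, j), the step at which that cell was added to P.
  Insert 3 (step 1): P = [3];  Q = [1]
  Insert 1 (step 2): P = [1] / [3];  Q = [1] / [2]
  Insert 4 (step 3): P = [1, 4] / [3];  Q = [1, 3] / [2]
  Insert 7 (step 4): P = [1, 4, 7] / [3];  Q = [1, 3, 4] / [2]
  Insert 2 (step 5): P = [1, 2, 7] / [3, 4];  Q = [1, 3, 4] / [2, 5]
  Insert 5 (step 6): P = [1, 2, 5] / [3, 4, 7];  Q = [1, 3, 4] / [2, 5, 6]
  Insert 6 (step 7): P = [1, 2, 5, 6] / [3, 4, 7];  Q = [1, 3, 4, 7] / [2, 5, 6]
Final shape: (4, 3).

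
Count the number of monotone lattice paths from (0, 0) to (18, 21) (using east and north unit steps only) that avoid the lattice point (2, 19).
Number of paths = 62359111860

Total paths from (0, 0) to (18, 21): C(39, 18) = 62359143990. Paths through (2, 19): (paths (0, 0) → (2, 19)) × (paths (2, 19) → (18, 21)) = C(21, 2) · C(18, 16) = 210 · 153 = 32130. Avoidance count = 62359143990 − 32130 = 62359111860.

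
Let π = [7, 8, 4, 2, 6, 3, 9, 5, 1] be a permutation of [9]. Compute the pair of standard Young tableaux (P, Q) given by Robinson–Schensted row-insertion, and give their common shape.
P = [1, 3, 5] / [2, 6, 9] / [4, 8] / [7];  Q = [1, 2, 7] / [3, 5, 8] / [4, 6] / [9];  common shape = (3, 3, 2, 1)

Row-insert the values π_1, π_2, … into P one at a time, bumping the leftmost entry strictly greater than the inserted value down to the next row. The recording tableau Q records, in position (i, j), the step at which that cell was added to P.
  Insert 7 (step 1): P = [7];  Q = [1]
  Insert 8 (step 2): P = [7, 8];  Q = [1, 2]
  Insert 4 (step 3): P = [4, 8] / [7];  Q = [1, 2] / [3]
  Insert 2 (step 4): P = [2, 8] / [4] / [7];  Q = [1, 2] / [3] / [4]
  Insert 6 (step 5): P = [2, 6] / [4, 8] / [7];  Q = [1, 2] / [3, 5] / [4]
  Insert 3 (step 6): P = [2, 3] / [4, 6] / [7, 8];  Q = [1, 2] / [3, 5] / [4, 6]
  Insert 9 (step 7): P = [2, 3, 9] / [4, 6] / [7, 8];  Q = [1, 2, 7] / [3, 5] / [4, 6]
  Insert 5 (step 8): P = [2, 3, 5] / [4, 6, 9] / [7, 8];  Q = [1, 2, 7] / [3, 5, 8] / [4, 6]
  Insert 1 (step 9): P = [1, 3, 5] / [2, 6, 9] / [4, 8] / [7];  Q = [1, 2, 7] / [3, 5, 8] / [4, 6] / [9]
Final shape: (3, 3, 2, 1).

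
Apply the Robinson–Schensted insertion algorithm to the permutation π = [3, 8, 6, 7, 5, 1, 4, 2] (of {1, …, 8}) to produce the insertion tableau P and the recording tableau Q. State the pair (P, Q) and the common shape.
P = [1, 2, 7] / [3, 4] / [5] / [6] / [8];  Q = [1, 2, 4] / [3, 7] / [5] / [6] / [8];  common shape = (3, 2, 1, 1, 1)

Row-insert the values π_1, π_2, … into P one at a time, bumping the leftmost entry strictly greater than the inserted value down to the next row. The recording tableau Q records, in position (i, j), the step at which that cell was added to P.
  Insert 3 (step 1): P = [3];  Q = [1]
  Insert 8 (step 2): P = [3, 8];  Q = [1, 2]
  Insert 6 (step 3): P = [3, 6] / [8];  Q = [1, 2] / [3]
  Insert 7 (step 4): P = [3, 6, 7] / [8];  Q = [1, 2, 4] / [3]
  Insert 5 (step 5): P = [3, 5, 7] / [6] / [8];  Q = [1, 2, 4] / [3] / [5]
  Insert 1 (step 6): P = [1, 5, 7] / [3] / [6] / [8];  Q = [1, 2, 4] / [3] / [5] / [6]
  Insert 4 (step 7): P = [1, 4, 7] / [3, 5] / [6] / [8];  Q = [1, 2, 4] / [3, 7] / [5] / [6]
  Insert 2 (step 8): P = [1, 2, 7] / [3, 4] / [5] / [6] / [8];  Q = [1, 2, 4] / [3, 7] / [5] / [6] / [8]
Final shape: (3, 2, 1, 1, 1).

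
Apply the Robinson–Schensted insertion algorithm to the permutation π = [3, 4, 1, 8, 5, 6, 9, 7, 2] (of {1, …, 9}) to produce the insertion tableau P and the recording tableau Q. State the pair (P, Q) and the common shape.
P = [1, 2, 5, 6, 7] / [3, 4, 9] / [8];  Q = [1, 2, 4, 6, 7] / [3, 5, 8] / [9];  common shape = (5, 3, 1)

Row-insert the values π_1, π_2, … into P one at a time, bumping the leftmost entry strictly greater than the inserted value down to the next row. The recording tableau Q records, in position (i, j), the step at which that cell was added to P.
  Insert 3 (step 1): P = [3];  Q = [1]
  Insert 4 (step 2): P = [3, 4];  Q = [1, 2]
  Insert 1 (step 3): P = [1, 4] / [3];  Q = [1, 2] / [3]
  Insert 8 (step 4): P = [1, 4, 8] / [3];  Q = [1, 2, 4] / [3]
  Insert 5 (step 5): P = [1, 4, 5] / [3, 8];  Q = [1, 2, 4] / [3, 5]
  Insert 6 (step 6): P = [1, 4, 5, 6] / [3, 8];  Q = [1, 2, 4, 6] / [3, 5]
  Insert 9 (step 7): P = [1, 4, 5, 6, 9] / [3, 8];  Q = [1, 2, 4, 6, 7] / [3, 5]
  Insert 7 (step 8): P = [1, 4, 5, 6, 7] / [3, 8, 9];  Q = [1, 2, 4, 6, 7] / [3, 5, 8]
  Insert 2 (step 9): P = [1, 2, 5, 6, 7] / [3, 4, 9] / [8];  Q = [1, 2, 4, 6, 7] / [3, 5, 8] / [9]
Final shape: (5, 3, 1).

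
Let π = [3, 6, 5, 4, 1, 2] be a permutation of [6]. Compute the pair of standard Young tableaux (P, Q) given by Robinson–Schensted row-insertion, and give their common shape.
P = [1, 2] / [3, 4] / [5] / [6];  Q = [1, 2] / [3, 6] / [4] / [5];  common shape = (2, 2, 1, 1)

Row-insert the values π_1, π_2, … into P one at a time, bumping the leftmost entry strictly greater than the inserted value down to the next row. The recording tableau Q records, in position (i, j), the step at which that cell was added to P.
  Insert 3 (step 1): P = [3];  Q = [1]
  Insert 6 (step 2): P = [3, 6];  Q = [1, 2]
  Insert 5 (step 3): P = [3, 5] / [6];  Q = [1, 2] / [3]
  Insert 4 (step 4): P = [3, 4] / [5] / [6];  Q = [1, 2] / [3] / [4]
  Insert 1 (step 5): P = [1, 4] / [3] / [5] / [6];  Q = [1, 2] / [3] / [4] / [5]
  Insert 2 (step 6): P = [1, 2] / [3, 4] / [5] / [6];  Q = [1, 2] / [3, 6] / [4] / [5]
Final shape: (2, 2, 1, 1).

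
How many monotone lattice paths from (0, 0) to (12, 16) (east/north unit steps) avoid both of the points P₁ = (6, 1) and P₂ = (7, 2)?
Number of paths = 29786091

Inclusion–exclusion. Total paths: C(28, 12) = 30421755. Through P₁: C(7, 6)·C(21, 6) = 379848. Through P₂: C(9, 7)·C(19, 5) = 418608. Since P₁ is strictly southwest of P₂, a monotone path through both must visit P₁ then P₂; paths through both = C(7, 6)·C(2, 1)·C(19, 5) = 162792. Avoid both = 30421755 − 379848 − 418608 + 162792 = 29786091.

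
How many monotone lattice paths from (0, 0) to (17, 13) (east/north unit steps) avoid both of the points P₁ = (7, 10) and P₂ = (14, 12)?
Number of paths = 78367434

Inclusion–exclusion. Total paths: C(30, 17) = 119759850. Through P₁: C(17, 7)·C(13, 10) = 5562128. Through P₂: C(26, 14)·C(4, 3) = 38630800. Since P₁ is strictly southwest of P₂, a monotone path through both must visit P₁ then P₂; paths through both = C(17, 7)·C(9, 7)·C(4, 3) = 2800512. Avoid both = 119759850 − 5562128 − 38630800 + 2800512 = 78367434.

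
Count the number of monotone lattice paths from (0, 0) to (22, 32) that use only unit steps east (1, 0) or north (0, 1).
Number of paths = 780512175396135

A monotone lattice path from (0, 0) to (22, 32) consists of 22 east steps and 32 north steps in some order, so it is determined by which 22 of the 54 steps are east. The count is C(54, 22) = 780512175396135.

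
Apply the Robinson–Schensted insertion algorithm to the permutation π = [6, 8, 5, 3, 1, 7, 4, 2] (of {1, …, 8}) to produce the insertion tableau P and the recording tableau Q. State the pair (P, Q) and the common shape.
P = [1, 2] / [3, 4] / [5, 7] / [6, 8];  Q = [1, 2] / [3, 6] / [4, 7] / [5, 8];  common shape = (2, 2, 2, 2)

Row-insert the values π_1, π_2, … into P one at a time, bumping the leftmost entry strictly greater than the inserted value down to the next row. The recording tableau Q records, in position (i, j), the step at which that cell was added to P.
  Insert 6 (step 1): P = [6];  Q = [1]
  Insert 8 (step 2): P = [6, 8];  Q = [1, 2]
  Insert 5 (step 3): P = [5, 8] / [6];  Q = [1, 2] / [3]
  Insert 3 (step 4): P = [3, 8] / [5] / [6];  Q = [1, 2] / [3] / [4]
  Insert 1 (step 5): P = [1, 8] / [3] / [5] / [6];  Q = [1, 2] / [3] / [4] / [5]
  Insert 7 (step 6): P = [1, 7] / [3, 8] / [5] / [6];  Q = [1, 2] / [3, 6] / [4] / [5]
  Insert 4 (step 7): P = [1, 4] / [3, 7] / [5, 8] / [6];  Q = [1, 2] / [3, 6] / [4, 7] / [5]
  Insert 2 (step 8): P = [1, 2] / [3, 4] / [5, 7] / [6, 8];  Q = [1, 2] / [3, 6] / [4, 7] / [5, 8]
Final shape: (2, 2, 2, 2).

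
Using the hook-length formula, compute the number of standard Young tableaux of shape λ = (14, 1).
# SYT of shape (14, 1) = 14

Hook-length formula: f^λ = n! / Π hook(c), product over all cells c of the Young diagram. For λ = (14, 1), n = 15 boxes. Hook lengths by row (left-to-right, top-to-bottom): [15, 13, 12, 11, 10, 9, 8, 7, 6, 5, 4, 3, 2, 1]; [1]. Product of hooks = 93405312000. So f^λ = 15! / 93405312000 = 1307674368000 / 93405312000 = 14.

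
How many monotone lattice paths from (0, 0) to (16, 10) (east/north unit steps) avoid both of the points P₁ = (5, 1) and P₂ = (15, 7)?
Number of paths = 3813991

Inclusion–exclusion. Total paths: C(26, 16) = 5311735. Through P₁: C(6, 5)·C(20, 11) = 1007760. Through P₂: C(22, 15)·C(4, 1) = 682176. Since P₁ is strictly southwest of P₂, a monotone path through both must visit P₁ then P₂; paths through both = C(6, 5)·C(16, 10)·C(4, 1) = 192192. Avoid both = 5311735 − 1007760 − 682176 + 192192 = 3813991.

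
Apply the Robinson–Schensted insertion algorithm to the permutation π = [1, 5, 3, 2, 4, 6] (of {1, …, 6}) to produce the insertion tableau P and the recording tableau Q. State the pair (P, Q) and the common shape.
P = [1, 2, 4, 6] / [3] / [5];  Q = [1, 2, 5, 6] / [3] / [4];  common shape = (4, 1, 1)

Row-insert the values π_1, π_2, … into P one at a time, bumping the leftmost entry strictly greater than the inserted value down to the next row. The recording tableau Q records, in position (i, j), the step at which that cell was added to P.
  Insert 1 (step 1): P = [1];  Q = [1]
  Insert 5 (step 2): P = [1, 5];  Q = [1, 2]
  Insert 3 (step 3): P = [1, 3] / [5];  Q = [1, 2] / [3]
  Insert 2 (step 4): P = [1, 2] / [3] / [5];  Q = [1, 2] / [3] / [4]
  Insert 4 (step 5): P = [1, 2, 4] / [3] / [5];  Q = [1, 2, 5] / [3] / [4]
  Insert 6 (step 6): P = [1, 2, 4, 6] / [3] / [5];  Q = [1, 2, 5, 6] / [3] / [4]
Final shape: (4, 1, 1).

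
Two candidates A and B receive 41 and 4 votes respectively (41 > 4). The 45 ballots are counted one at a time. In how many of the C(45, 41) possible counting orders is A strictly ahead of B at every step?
Strict-lead orderings = 122507

Total orderings of the 45 votes with 41 for A: C(45, 41) = 148995. By the Bertrand ballot formula (Cycle Lemma / reflection principle), the number of orderings in which A is strictly ahead of B throughout is (p − q)/(p + q) · C(p + q, p) = (41 − 4)/(41 + 4) · 148995 = 122507.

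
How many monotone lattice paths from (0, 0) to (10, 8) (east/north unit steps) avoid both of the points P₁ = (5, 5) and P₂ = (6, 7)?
Number of paths = 24846

Inclusion–exclusion. Total paths: C(18, 10) = 43758. Through P₁: C(10, 5)·C(8, 5) = 14112. Through P₂: C(13, 6)·C(5, 4) = 8580. Since P₁ is strictly southwest of P₂, a monotone path through both must visit P₁ then P₂; paths through both = C(10, 5)·C(3, 1)·C(5, 4) = 3780. Avoid both = 43758 − 14112 − 8580 + 3780 = 24846.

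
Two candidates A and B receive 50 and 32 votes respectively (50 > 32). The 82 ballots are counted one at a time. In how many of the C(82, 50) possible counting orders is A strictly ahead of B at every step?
Strict-lead orderings = 13038830116731230997042

Total orderings of the 82 votes with 50 for A: C(82, 50) = 59399114976220052319858. By the Bertrand ballot formula (Cycle Lemma / reflection principle), the number of orderings in which A is strictly ahead of B throughout is (p − q)/(p + q) · C(p + q, p) = (50 − 32)/(50 + 32) · 59399114976220052319858 = 13038830116731230997042.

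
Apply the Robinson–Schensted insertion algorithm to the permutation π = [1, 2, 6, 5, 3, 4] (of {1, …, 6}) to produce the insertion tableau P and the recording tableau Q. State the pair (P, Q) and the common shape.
P = [1, 2, 3, 4] / [5] / [6];  Q = [1, 2, 3, 6] / [4] / [5];  common shape = (4, 1, 1)

Row-insert the values π_1, π_2, … into P one at a time, bumping the leftmost entry strictly greater than the inserted value down to the next row. The recording tableau Q records, in position (i, j), the step at which that cell was added to P.
  Insert 1 (step 1): P = [1];  Q = [1]
  Insert 2 (step 2): P = [1, 2];  Q = [1, 2]
  Insert 6 (step 3): P = [1, 2, 6];  Q = [1, 2, 3]
  Insert 5 (step 4): P = [1, 2, 5] / [6];  Q = [1, 2, 3] / [4]
  Insert 3 (step 5): P = [1, 2, 3] / [5] / [6];  Q = [1, 2, 3] / [4] / [5]
  Insert 4 (step 6): P = [1, 2, 3, 4] / [5] / [6];  Q = [1, 2, 3, 6] / [4] / [5]
Final shape: (4, 1, 1).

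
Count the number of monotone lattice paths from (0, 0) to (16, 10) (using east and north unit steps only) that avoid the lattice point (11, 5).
Number of paths = 4210999

Total paths from (0, 0) to (16, 10): C(26, 16) = 5311735. Paths through (11, 5): (paths (0, 0) → (11, 5)) × (paths (11, 5) → (16, 10)) = C(16, 11) · C(10, 5) = 4368 · 252 = 1100736. Avoidance count = 5311735 − 1100736 = 4210999.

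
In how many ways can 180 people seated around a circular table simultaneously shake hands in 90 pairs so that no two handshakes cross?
C_90 = 1000134600800354781929399250536541864362461089950800

These noncrossing handshakes are counted by the Catalan number C_n = (1/(n + 1)) · C(2n, n). For n = 90: C_90 = (1/91) · C(180, 90) = 91012248672832285155575331798825309656983959185522800/91 = 1000134600800354781929399250536541864362461089950800.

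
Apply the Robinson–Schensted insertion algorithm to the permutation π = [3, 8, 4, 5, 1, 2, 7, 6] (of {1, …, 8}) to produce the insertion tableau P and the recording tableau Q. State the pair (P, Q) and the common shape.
P = [1, 2, 5, 6] / [3, 4, 7] / [8];  Q = [1, 2, 4, 7] / [3, 6, 8] / [5];  common shape = (4, 3, 1)

Row-insert the values π_1, π_2, … into P one at a time, bumping the leftmost entry strictly greater than the inserted value down to the next row. The recording tableau Q records, in position (i, j), the step at which that cell was added to P.
  Insert 3 (step 1): P = [3];  Q = [1]
  Insert 8 (step 2): P = [3, 8];  Q = [1, 2]
  Insert 4 (step 3): P = [3, 4] / [8];  Q = [1, 2] / [3]
  Insert 5 (step 4): P = [3, 4, 5] / [8];  Q = [1, 2, 4] / [3]
  Insert 1 (step 5): P = [1, 4, 5] / [3] / [8];  Q = [1, 2, 4] / [3] / [5]
  Insert 2 (step 6): P = [1, 2, 5] / [3, 4] / [8];  Q = [1, 2, 4] / [3, 6] / [5]
  Insert 7 (step 7): P = [1, 2, 5, 7] / [3, 4] / [8];  Q = [1, 2, 4, 7] / [3, 6] / [5]
  Insert 6 (step 8): P = [1, 2, 5, 6] / [3, 4, 7] / [8];  Q = [1, 2, 4, 7] / [3, 6, 8] / [5]
Final shape: (4, 3, 1).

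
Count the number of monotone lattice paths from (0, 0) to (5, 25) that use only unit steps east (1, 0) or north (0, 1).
Number of paths = 142506

A monotone lattice path from (0, 0) to (5, 25) consists of 5 east steps and 25 north steps in some order, so it is determined by which 5 of the 30 steps are east. The count is C(30, 5) = 142506.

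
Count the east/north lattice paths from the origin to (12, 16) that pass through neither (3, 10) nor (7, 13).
Number of paths = 25209765

Inclusion–exclusion. Total paths: C(28, 12) = 30421755. Through P₁: C(13, 3)·C(15, 9) = 1431430. Through P₂: C(20, 7)·C(8, 5) = 4341120. Since P₁ is strictly southwest of P₂, a monotone path through both must visit P₁ then P₂; paths through both = C(13, 3)·C(7, 4)·C(8, 5) = 560560. Avoid both = 30421755 − 1431430 − 4341120 + 560560 = 25209765.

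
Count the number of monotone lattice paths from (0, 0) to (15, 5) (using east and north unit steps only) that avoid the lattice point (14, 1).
Number of paths = 15429

Total paths from (0, 0) to (15, 5): C(20, 15) = 15504. Paths through (14, 1): (paths (0, 0) → (14, 1)) × (paths (14, 1) → (15, 5)) = C(15, 14) · C(5, 1) = 15 · 5 = 75. Avoidance count = 15504 − 75 = 15429.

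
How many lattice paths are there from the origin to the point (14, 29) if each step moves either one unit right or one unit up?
Number of paths = 78378960360

A monotone lattice path from (0, 0) to (14, 29) consists of 14 east steps and 29 north steps in some order, so it is determined by which 14 of the 43 steps are east. The count is C(43, 14) = 78378960360.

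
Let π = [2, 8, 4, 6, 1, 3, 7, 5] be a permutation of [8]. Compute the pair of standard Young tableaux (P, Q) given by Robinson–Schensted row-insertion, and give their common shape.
P = [1, 3, 5, 7] / [2, 4, 6] / [8];  Q = [1, 2, 4, 7] / [3, 6, 8] / [5];  common shape = (4, 3, 1)

Row-insert the values π_1, π_2, … into P one at a time, bumping the leftmost entry strictly greater than the inserted value down to the next row. The recording tableau Q records, in position (i, j), the step at which that cell was added to P.
  Insert 2 (step 1): P = [2];  Q = [1]
  Insert 8 (step 2): P = [2, 8];  Q = [1, 2]
  Insert 4 (step 3): P = [2, 4] / [8];  Q = [1, 2] / [3]
  Insert 6 (step 4): P = [2, 4, 6] / [8];  Q = [1, 2, 4] / [3]
  Insert 1 (step 5): P = [1, 4, 6] / [2] / [8];  Q = [1, 2, 4] / [3] / [5]
  Insert 3 (step 6): P = [1, 3, 6] / [2, 4] / [8];  Q = [1, 2, 4] / [3, 6] / [5]
  Insert 7 (step 7): P = [1, 3, 6, 7] / [2, 4] / [8];  Q = [1, 2, 4, 7] / [3, 6] / [5]
  Insert 5 (step 8): P = [1, 3, 5, 7] / [2, 4, 6] / [8];  Q = [1, 2, 4, 7] / [3, 6, 8] / [5]
Final shape: (4, 3, 1).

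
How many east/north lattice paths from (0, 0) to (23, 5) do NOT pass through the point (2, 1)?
Number of paths = 60330

Total paths from (0, 0) to (23, 5): C(28, 23) = 98280. Paths through (2, 1): (paths (0, 0) → (2, 1)) × (paths (2, 1) → (23, 5)) = C(3, 2) · C(25, 21) = 3 · 12650 = 37950. Avoidance count = 98280 − 37950 = 60330.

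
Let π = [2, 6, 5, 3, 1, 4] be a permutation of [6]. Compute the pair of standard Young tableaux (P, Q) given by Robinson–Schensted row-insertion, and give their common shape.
P = [1, 3, 4] / [2] / [5] / [6];  Q = [1, 2, 6] / [3] / [4] / [5];  common shape = (3, 1, 1, 1)

Row-insert the values π_1, π_2, … into P one at a time, bumping the leftmost entry strictly greater than the inserted value down to the next row. The recording tableau Q records, in position (i, j), the step at which that cell was added to P.
  Insert 2 (step 1): P = [2];  Q = [1]
  Insert 6 (step 2): P = [2, 6];  Q = [1, 2]
  Insert 5 (step 3): P = [2, 5] / [6];  Q = [1, 2] / [3]
  Insert 3 (step 4): P = [2, 3] / [5] / [6];  Q = [1, 2] / [3] / [4]
  Insert 1 (step 5): P = [1, 3] / [2] / [5] / [6];  Q = [1, 2] / [3] / [4] / [5]
  Insert 4 (step 6): P = [1, 3, 4] / [2] / [5] / [6];  Q = [1, 2, 6] / [3] / [4] / [5]
Final shape: (3, 1, 1, 1).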